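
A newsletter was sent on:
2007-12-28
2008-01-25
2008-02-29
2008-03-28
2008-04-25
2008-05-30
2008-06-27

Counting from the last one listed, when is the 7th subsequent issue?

2009-01-30

These are Fridays with 28, 35, 28, 28, 35, 28-day gaps.
Each is the final Friday of its month — 2008-02-29 is past the 28th, so '4th Friday' doesn't fit.
July 2008 ends with Friday 2008-07-25.
Last Friday of August 2008: 2008-08-29.
September 2008 ends with Friday 2008-09-26.
October 2008 ends with Friday 2008-10-31.
November 2008 ends with Friday 2008-11-28.
December 2008 ends with Friday 2008-12-26.
January 2009 ends with Friday 2009-01-30.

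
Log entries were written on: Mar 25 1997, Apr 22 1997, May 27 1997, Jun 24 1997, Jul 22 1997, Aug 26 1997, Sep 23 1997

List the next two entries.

These are Tuesdays at 28- or 35-day spacing (28, 35, 28, 28, 35, 28).
The pattern: 4th Tuesday of the month.
4th Tuesday of October 1997: Oct 28 1997.
4th Tuesday of November 1997: Nov 25 1997.

Oct 28 1997, Nov 25 1997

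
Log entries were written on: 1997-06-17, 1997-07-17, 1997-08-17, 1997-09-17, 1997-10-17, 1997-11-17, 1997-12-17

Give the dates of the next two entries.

1998-01-17, 1998-02-17

The day-of-month is always 17 (30, 31, 31, 30, 31, 30 days between events).
So this recurs on the 17th of each month.
January 1998: 1998-01-17.
Next: February 1998 → 1998-02-17.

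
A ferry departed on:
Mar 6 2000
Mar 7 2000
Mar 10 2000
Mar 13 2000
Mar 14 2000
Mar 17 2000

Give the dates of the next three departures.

The gap pattern 1, 3, 3, 1, 3 repeats every 3 events.
These are the Mondays, Tuesdays and Fridays of each week.
Next Monday: Mar 20 2000.
Next Tuesday: Mar 21 2000.
The following Friday is Mar 24 2000.

Mar 20 2000, Mar 21 2000, Mar 24 2000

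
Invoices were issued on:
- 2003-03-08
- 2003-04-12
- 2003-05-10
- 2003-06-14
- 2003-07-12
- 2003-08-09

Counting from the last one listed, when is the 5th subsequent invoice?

These are Saturdays at 28- or 35-day spacing (35, 28, 35, 28, 28).
The pattern: 2nd Saturday of the month.
September 2003 — 2nd Saturday is 2003-09-13.
October 2003 — 2nd Saturday is 2003-10-11.
2nd Saturday of November 2003: 2003-11-08.
December 2003 — 2nd Saturday is 2003-12-13.
2nd Saturday of January 2004: 2004-01-10.

2004-01-10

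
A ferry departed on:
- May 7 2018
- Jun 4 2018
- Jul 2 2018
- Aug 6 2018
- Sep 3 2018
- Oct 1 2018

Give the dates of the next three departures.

Gaps: 28, 28, 35, 28, 28 days — a mix of 28 and 35. Every date is a Monday.
Each is the 1st Monday of its month.
November 2018 — 1st Monday is Nov 5 2018.
1st Monday of December 2018: Dec 3 2018.
1st Monday of January 2019: Jan 7 2019.

Nov 5 2018, Dec 3 2018, Jan 7 2019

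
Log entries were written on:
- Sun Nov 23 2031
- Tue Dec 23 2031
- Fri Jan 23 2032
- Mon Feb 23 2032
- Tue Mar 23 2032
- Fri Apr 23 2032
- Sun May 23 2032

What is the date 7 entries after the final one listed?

Thu Dec 23 2032

The day-of-month is always 23 (30, 31, 31, 29, 31, 30 days between events).
So this recurs on the 23rd of each month.
Next: June 2032 → Wed Jun 23 2032.
Next: July 2032 → Fri Jul 23 2032.
August 2032: Mon Aug 23 2032.
Next: September 2032 → Thu Sep 23 2032.
October 2032: Sat Oct 23 2032.
November 2032: Tue Nov 23 2032.
December 2032: Thu Dec 23 2032.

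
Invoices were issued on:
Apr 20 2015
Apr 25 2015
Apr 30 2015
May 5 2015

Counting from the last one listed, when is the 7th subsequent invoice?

Jun 9 2015

The spacing is 5, 5, 5 days — always 5 days.
May 5 2015 + 5 days = May 10 2015.
May 10 2015 + 5 days = May 15 2015.
May 15 2015 + 5 days = May 20 2015.
May 20 2015 + 5 days = May 25 2015.
May 25 2015 + 5 days = May 30 2015.
May 30 2015 + 5 days = Jun 4 2015.
Jun 4 2015 + 5 days = Jun 9 2015.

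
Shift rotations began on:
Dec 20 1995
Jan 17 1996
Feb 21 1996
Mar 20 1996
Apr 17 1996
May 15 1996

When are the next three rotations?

Jun 19 1996, Jul 17 1996, Aug 21 1996

Gaps: 28, 35, 28, 28, 28 days — a mix of 28 and 35. Every date is a Wednesday.
Each is the 3rd Wednesday of its month.
June 1996 — 3rd Wednesday is Jun 19 1996.
3rd Wednesday of July 1996: Jul 17 1996.
3rd Wednesday of August 1996: Aug 21 1996.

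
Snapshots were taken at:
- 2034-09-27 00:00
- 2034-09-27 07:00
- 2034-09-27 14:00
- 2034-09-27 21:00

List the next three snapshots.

Spacing: 7, 7, 7 h — constant 7 h.
2034-09-27 21:00 + 7 h = 2034-09-28 04:00.
2034-09-28 04:00 + 7 h = 2034-09-28 11:00.
2034-09-28 11:00 + 7 h = 2034-09-28 18:00.

2034-09-28 04:00, 2034-09-28 11:00, 2034-09-28 18:00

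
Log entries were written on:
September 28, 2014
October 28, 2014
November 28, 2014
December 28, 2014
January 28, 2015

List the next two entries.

Each date is the 28th; the gaps (30, 31, 30, 31) track the month lengths.
The rule is the 28th of each month.
Next: February 2015 → February 28, 2015.
Next: March 2015 → March 28, 2015.

February 28, 2015; March 28, 2015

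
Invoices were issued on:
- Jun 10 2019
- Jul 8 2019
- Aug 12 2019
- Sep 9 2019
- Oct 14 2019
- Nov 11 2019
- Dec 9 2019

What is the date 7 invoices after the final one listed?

Jul 13 2020

All dates are Mondays, 28, 35, 28, 35, 28, 28 days apart.
Specifically, the 2nd Monday of each month.
2nd Monday of January 2020: Jan 13 2020.
2nd Monday of February 2020: Feb 10 2020.
March 2020 — 2nd Monday is Mar 9 2020.
April 2020 — 2nd Monday is Apr 13 2020.
2nd Monday of May 2020: May 11 2020.
2nd Monday of June 2020: Jun 8 2020.
2nd Monday of July 2020: Jul 13 2020.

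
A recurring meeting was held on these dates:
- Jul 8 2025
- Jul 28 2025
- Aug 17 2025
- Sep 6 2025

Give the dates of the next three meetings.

Every event comes 20 days after the last (20, 20, 20).
Sep 6 2025 + 20 days = Sep 26 2025.
Sep 26 2025 + 20 days = Oct 16 2025.
Oct 16 2025 + 20 days = Nov 5 2025.

Sep 26 2025, Oct 16 2025, Nov 5 2025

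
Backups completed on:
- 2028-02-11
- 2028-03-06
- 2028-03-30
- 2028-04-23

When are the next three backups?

Every event comes 24 days after the last (24, 24, 24).
2028-04-23 + 24 days = 2028-05-17.
2028-05-17 + 24 days = 2028-06-10.
2028-06-10 + 24 days = 2028-07-04.

2028-05-17, 2028-06-10, 2028-07-04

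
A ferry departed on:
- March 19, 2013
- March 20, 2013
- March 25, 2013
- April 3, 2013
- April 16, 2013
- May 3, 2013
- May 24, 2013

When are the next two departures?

Intervals are 1, 5, 9, 13, 17, 21 days — an arithmetic progression with common difference 4.
Next gap: 25 days. May 24, 2013 + 25 days = June 18, 2013.
Next gap: 29 days. June 18, 2013 + 29 days = July 17, 2013.

June 18, 2013; July 17, 2013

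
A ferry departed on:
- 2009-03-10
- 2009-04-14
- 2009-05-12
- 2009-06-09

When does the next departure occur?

Gaps: 35, 28, 28 days — a mix of 28 and 35. Every date is a Tuesday.
Each is the 2nd Tuesday of its month.
July 2009 — 2nd Tuesday is 2009-07-14.

2009-07-14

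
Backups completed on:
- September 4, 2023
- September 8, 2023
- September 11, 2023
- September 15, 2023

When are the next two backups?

The gap pattern 4, 3, 4 repeats every 2 events.
These are the Mondays and Fridays of each week.
The following Monday is September 18, 2023.
Next Friday: September 22, 2023.

September 18, 2023; September 22, 2023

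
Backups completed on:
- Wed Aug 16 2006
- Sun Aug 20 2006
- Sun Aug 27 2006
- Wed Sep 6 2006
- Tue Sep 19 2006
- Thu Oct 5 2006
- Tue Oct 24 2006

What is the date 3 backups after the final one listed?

Intervals are 4, 7, 10, 13, 16, 19 days — an arithmetic progression with common difference 3.
Next gap: 22 days. Tue Oct 24 2006 + 22 days = Wed Nov 15 2006.
Next gap: 25 days. Wed Nov 15 2006 + 25 days = Sun Dec 10 2006.
Next gap: 28 days. Sun Dec 10 2006 + 28 days = Sun Jan 7 2007.

Sun Jan 7 2007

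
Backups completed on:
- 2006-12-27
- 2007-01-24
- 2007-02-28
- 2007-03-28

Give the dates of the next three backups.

2007-04-25, 2007-05-23, 2007-06-27

All dates are Wednesdays, 28, 35, 28 days apart.
Specifically, the 4th Wednesday of each month.
April 2007 — 4th Wednesday is 2007-04-25.
May 2007 — 4th Wednesday is 2007-05-23.
4th Wednesday of June 2007: 2007-06-27.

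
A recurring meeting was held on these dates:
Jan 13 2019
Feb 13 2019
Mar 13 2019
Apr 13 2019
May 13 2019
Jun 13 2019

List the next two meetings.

Jul 13 2019, Aug 13 2019

The day-of-month is always 13 (31, 28, 31, 30, 31 days between events).
So this recurs on the 13th of each month.
July 2019: Jul 13 2019.
Next: August 2019 → Aug 13 2019.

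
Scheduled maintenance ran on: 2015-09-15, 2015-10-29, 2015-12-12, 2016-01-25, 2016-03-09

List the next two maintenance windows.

The spacing is 44, 44, 44, 44 days — always 44 days.
2016-03-09 + 44 days = 2016-04-22.
2016-04-22 + 44 days = 2016-06-05.

2016-04-22, 2016-06-05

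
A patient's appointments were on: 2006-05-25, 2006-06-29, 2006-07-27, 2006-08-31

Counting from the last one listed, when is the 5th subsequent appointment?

All Thursdays; the gaps (35, 28, 35) vary with month length.
This is the last Thursday of each month.
Last Thursday of September 2006: 2006-09-28.
October 2006 ends with Thursday 2006-10-26.
November 2006 ends with Thursday 2006-11-30.
December 2006 ends with Thursday 2006-12-28.
Last Thursday of January 2007: 2007-01-25.

2007-01-25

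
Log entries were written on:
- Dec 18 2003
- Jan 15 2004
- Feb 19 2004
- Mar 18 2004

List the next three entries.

All dates are Thursdays, 28, 35, 28 days apart.
Specifically, the 3rd Thursday of each month.
3rd Thursday of April 2004: Apr 15 2004.
May 2004 — 3rd Thursday is May 20 2004.
3rd Thursday of June 2004: Jun 17 2004.

Apr 15 2004, May 20 2004, Jun 17 2004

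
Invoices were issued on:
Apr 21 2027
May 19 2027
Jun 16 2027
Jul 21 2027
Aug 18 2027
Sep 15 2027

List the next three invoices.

Oct 20 2027, Nov 17 2027, Dec 15 2027

Gaps: 28, 28, 35, 28, 28 days — a mix of 28 and 35. Every date is a Wednesday.
Each is the 3rd Wednesday of its month.
3rd Wednesday of October 2027: Oct 20 2027.
November 2027 — 3rd Wednesday is Nov 17 2027.
3rd Wednesday of December 2027: Dec 15 2027.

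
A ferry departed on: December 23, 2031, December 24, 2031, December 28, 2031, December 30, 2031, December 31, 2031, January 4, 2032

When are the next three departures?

Gaps: 1, 4, 2, 1, 4 days — not constant, but cyclic with period 3.
The events fall on every Tuesday, Wednesday and Sunday.
Next Tuesday: January 6, 2032.
The following Wednesday is January 7, 2032.
The following Sunday is January 11, 2032.

January 6, 2032; January 7, 2032; January 11, 2032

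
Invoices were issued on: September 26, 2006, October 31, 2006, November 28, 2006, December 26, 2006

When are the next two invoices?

January 30, 2007; February 27, 2007

These are Tuesdays with 35, 28, 28-day gaps.
Each is the final Tuesday of its month — October 31, 2006 is past the 28th, so '4th Tuesday' doesn't fit.
January 2007 ends with Tuesday January 30, 2007.
Last Tuesday of February 2007: February 27, 2007.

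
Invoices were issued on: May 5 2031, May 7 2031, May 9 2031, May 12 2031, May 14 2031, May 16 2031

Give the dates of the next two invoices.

May 19 2031, May 21 2031

Every event lands on a Monday or Wednesday or Friday (gaps cycle 2, 2, 3, 2, 2).
So the schedule is: every Monday, Wednesday and Friday.
The following Monday is May 19 2031.
Next Wednesday: May 21 2031.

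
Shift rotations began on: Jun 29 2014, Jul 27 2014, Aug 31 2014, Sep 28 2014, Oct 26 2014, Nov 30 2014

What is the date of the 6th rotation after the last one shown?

May 31 2015

Every date is a Sunday; gaps 28, 35, 28, 28, 35 days.
Each is the last Sunday of its month (at least one falls on the 29th or later, ruling out '4th Sunday').
December 2014 ends with Sunday Dec 28 2014.
Last Sunday of January 2015: Jan 25 2015.
Last Sunday of February 2015: Feb 22 2015.
Last Sunday of March 2015: Mar 29 2015.
April 2015 ends with Sunday Apr 26 2015.
Last Sunday of May 2015: May 31 2015.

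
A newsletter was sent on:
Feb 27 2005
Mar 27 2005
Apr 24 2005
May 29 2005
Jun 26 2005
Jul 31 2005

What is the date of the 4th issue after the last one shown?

Every date is a Sunday; gaps 28, 28, 35, 28, 35 days.
Each is the last Sunday of its month (at least one falls on the 29th or later, ruling out '4th Sunday').
August 2005 ends with Sunday Aug 28 2005.
September 2005 ends with Sunday Sep 25 2005.
October 2005 ends with Sunday Oct 30 2005.
November 2005 ends with Sunday Nov 27 2005.

Nov 27 2005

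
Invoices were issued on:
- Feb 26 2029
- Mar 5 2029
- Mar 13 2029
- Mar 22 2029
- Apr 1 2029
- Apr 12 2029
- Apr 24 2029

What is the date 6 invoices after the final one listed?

Intervals are 7, 8, 9, 10, 11, 12 days — an arithmetic progression with common difference 1.
Next gap: 13 days. Apr 24 2029 + 13 days = May 7 2029.
Next gap: 14 days. May 7 2029 + 14 days = May 21 2029.
Next gap: 15 days. May 21 2029 + 15 days = Jun 5 2029.
Next gap: 16 days. Jun 5 2029 + 16 days = Jun 21 2029.
Next gap: 17 days. Jun 21 2029 + 17 days = Jul 8 2029.
Next gap: 18 days. Jul 8 2029 + 18 days = Jul 26 2029.

Jul 26 2029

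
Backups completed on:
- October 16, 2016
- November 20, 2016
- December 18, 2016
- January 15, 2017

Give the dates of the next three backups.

All dates are Sundays, 35, 28, 28 days apart.
Specifically, the 3rd Sunday of each month.
February 2017 — 3rd Sunday is February 19, 2017.
3rd Sunday of March 2017: March 19, 2017.
3rd Sunday of April 2017: April 16, 2017.

February 19, 2017; March 19, 2017; April 16, 2017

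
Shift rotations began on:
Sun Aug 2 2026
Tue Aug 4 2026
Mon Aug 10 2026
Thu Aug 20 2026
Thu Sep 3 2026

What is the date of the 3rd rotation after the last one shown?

The spacing grows by 4 each time: 2, 6, 10, 14 days.
Next gap: 18 days. Thu Sep 3 2026 + 18 days = Mon Sep 21 2026.
Next gap: 22 days. Mon Sep 21 2026 + 22 days = Tue Oct 13 2026.
Next gap: 26 days. Tue Oct 13 2026 + 26 days = Sun Nov 8 2026.

Sun Nov 8 2026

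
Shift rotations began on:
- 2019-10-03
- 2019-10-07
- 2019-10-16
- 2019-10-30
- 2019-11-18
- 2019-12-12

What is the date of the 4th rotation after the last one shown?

Intervals are 4, 9, 14, 19, 24 days — an arithmetic progression with common difference 5.
Next gap: 29 days. 2019-12-12 + 29 days = 2020-01-10.
Next gap: 34 days. 2020-01-10 + 34 days = 2020-02-13.
Next gap: 39 days. 2020-02-13 + 39 days = 2020-03-23.
Next gap: 44 days. 2020-03-23 + 44 days = 2020-05-06.

2020-05-06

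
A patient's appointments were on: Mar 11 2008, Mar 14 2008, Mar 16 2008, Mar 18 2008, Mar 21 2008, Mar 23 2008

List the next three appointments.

Mar 25 2008, Mar 28 2008, Mar 30 2008

Every event lands on a Tuesday or Friday or Sunday (gaps cycle 3, 2, 2, 3, 2).
So the schedule is: every Tuesday, Friday and Sunday.
The following Tuesday is Mar 25 2008.
The following Friday is Mar 28 2008.
Next Sunday: Mar 30 2008.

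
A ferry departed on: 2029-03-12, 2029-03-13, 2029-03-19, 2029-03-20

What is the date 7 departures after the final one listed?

Gaps: 1, 6, 1 days — not constant, but cyclic with period 2.
The events fall on every Monday and Tuesday.
Next Monday: 2029-03-26.
Next Tuesday: 2029-03-27.
The following Monday is 2029-04-02.
The following Tuesday is 2029-04-03.
The following Monday is 2029-04-09.
Next Tuesday: 2029-04-10.
Next Monday: 2029-04-16.

2029-04-16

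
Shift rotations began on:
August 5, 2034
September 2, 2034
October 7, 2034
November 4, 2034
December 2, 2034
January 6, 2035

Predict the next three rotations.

All dates are Saturdays, 28, 35, 28, 28, 35 days apart.
Specifically, the 1st Saturday of each month.
February 2035 — 1st Saturday is February 3, 2035.
1st Saturday of March 2035: March 3, 2035.
1st Saturday of April 2035: April 7, 2035.

February 3, 2035; March 3, 2035; April 7, 2035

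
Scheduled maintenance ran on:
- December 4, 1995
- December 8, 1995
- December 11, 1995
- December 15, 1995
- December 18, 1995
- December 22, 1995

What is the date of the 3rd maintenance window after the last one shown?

Every event lands on a Monday or Friday (gaps cycle 4, 3, 4, 3, 4).
So the schedule is: every Monday and Friday.
Next Monday: December 25, 1995.
The following Friday is December 29, 1995.
The following Monday is January 1, 1996.

January 1, 1996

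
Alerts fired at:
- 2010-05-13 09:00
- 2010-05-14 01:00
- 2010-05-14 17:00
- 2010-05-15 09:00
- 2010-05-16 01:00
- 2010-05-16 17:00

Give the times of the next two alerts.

2010-05-17 09:00, 2010-05-18 01:00

Spacing: 16, 16, 16, 16, 16 h — constant 16 h.
2010-05-16 17:00 + 16 h = 2010-05-17 09:00.
2010-05-17 09:00 + 16 h = 2010-05-18 01:00.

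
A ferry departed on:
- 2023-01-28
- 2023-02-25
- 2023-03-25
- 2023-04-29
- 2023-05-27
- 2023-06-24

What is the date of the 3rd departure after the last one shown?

These are Saturdays with 28, 28, 35, 28, 28-day gaps.
Each is the final Saturday of its month — 2023-04-29 is past the 28th, so '4th Saturday' doesn't fit.
July 2023 ends with Saturday 2023-07-29.
Last Saturday of August 2023: 2023-08-26.
Last Saturday of September 2023: 2023-09-30.

2023-09-30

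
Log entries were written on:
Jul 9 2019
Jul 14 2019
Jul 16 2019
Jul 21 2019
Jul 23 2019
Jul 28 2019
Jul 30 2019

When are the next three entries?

Every event lands on a Tuesday or Sunday (gaps cycle 5, 2, 5, 2, 5, 2).
So the schedule is: every Tuesday and Sunday.
The following Sunday is Aug 4 2019.
The following Tuesday is Aug 6 2019.
Next Sunday: Aug 11 2019.

Aug 4 2019, Aug 6 2019, Aug 11 2019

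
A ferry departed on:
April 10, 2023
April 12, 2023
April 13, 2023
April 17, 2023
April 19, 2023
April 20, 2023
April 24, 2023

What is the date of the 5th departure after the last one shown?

May 4, 2023

The gap pattern 2, 1, 4, 2, 1, 4 repeats every 3 events.
These are the Mondays, Wednesdays and Thursdays of each week.
Next Wednesday: April 26, 2023.
The following Thursday is April 27, 2023.
The following Monday is May 1, 2023.
Next Wednesday: May 3, 2023.
Next Thursday: May 4, 2023.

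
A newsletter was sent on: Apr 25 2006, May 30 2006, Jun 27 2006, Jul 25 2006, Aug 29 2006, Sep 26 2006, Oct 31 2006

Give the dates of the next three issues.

All Tuesdays; the gaps (35, 28, 28, 35, 28, 35) vary with month length.
This is the last Tuesday of each month.
Last Tuesday of November 2006: Nov 28 2006.
December 2006 ends with Tuesday Dec 26 2006.
January 2007 ends with Tuesday Jan 30 2007.

Nov 28 2006, Dec 26 2006, Jan 30 2007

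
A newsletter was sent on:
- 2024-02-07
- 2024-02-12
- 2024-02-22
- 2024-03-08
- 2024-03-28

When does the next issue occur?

2024-04-22

Intervals are 5, 10, 15, 20 days — an arithmetic progression with common difference 5.
Next gap: 25 days. 2024-03-28 + 25 days = 2024-04-22.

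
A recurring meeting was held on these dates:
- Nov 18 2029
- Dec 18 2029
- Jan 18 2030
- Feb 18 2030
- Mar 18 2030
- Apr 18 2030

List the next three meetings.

May 18 2030, Jun 18 2030, Jul 18 2030

Each date is the 18th; the gaps (30, 31, 31, 28, 31) track the month lengths.
The rule is the 18th of each month.
Next: May 2030 → May 18 2030.
June 2030: Jun 18 2030.
July 2030: Jul 18 2030.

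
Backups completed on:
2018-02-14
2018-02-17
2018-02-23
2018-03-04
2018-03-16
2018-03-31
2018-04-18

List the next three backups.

2018-05-09, 2018-06-02, 2018-06-29

Gaps: 3, 6, 9, 12, 15, 18 days — each gap is 3 larger than the previous one.
Next gap: 21 days. 2018-04-18 + 21 days = 2018-05-09.
Next gap: 24 days. 2018-05-09 + 24 days = 2018-06-02.
Next gap: 27 days. 2018-06-02 + 27 days = 2018-06-29.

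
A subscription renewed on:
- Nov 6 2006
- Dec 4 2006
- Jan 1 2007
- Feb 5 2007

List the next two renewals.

All dates are Mondays, 28, 28, 35 days apart.
Specifically, the 1st Monday of each month.
March 2007 — 1st Monday is Mar 5 2007.
1st Monday of April 2007: Apr 2 2007.

Mar 5 2007, Apr 2 2007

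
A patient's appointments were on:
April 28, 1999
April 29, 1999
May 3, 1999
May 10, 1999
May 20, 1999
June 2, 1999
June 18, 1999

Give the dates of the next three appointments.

Gaps: 1, 4, 7, 10, 13, 16 days — each gap is 3 larger than the previous one.
Next gap: 19 days. June 18, 1999 + 19 days = July 7, 1999.
Next gap: 22 days. July 7, 1999 + 22 days = July 29, 1999.
Next gap: 25 days. July 29, 1999 + 25 days = August 23, 1999.

July 7, 1999; July 29, 1999; August 23, 1999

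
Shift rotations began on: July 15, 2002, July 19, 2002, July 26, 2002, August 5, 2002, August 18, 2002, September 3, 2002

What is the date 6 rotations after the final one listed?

February 9, 2003

Intervals are 4, 7, 10, 13, 16 days — an arithmetic progression with common difference 3.
Next gap: 19 days. September 3, 2002 + 19 days = September 22, 2002.
Next gap: 22 days. September 22, 2002 + 22 days = October 14, 2002.
Next gap: 25 days. October 14, 2002 + 25 days = November 8, 2002.
Next gap: 28 days. November 8, 2002 + 28 days = December 6, 2002.
Next gap: 31 days. December 6, 2002 + 31 days = January 6, 2003.
Next gap: 34 days. January 6, 2003 + 34 days = February 9, 2003.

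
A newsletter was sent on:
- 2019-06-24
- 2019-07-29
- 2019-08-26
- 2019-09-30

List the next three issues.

2019-10-28, 2019-11-25, 2019-12-30

These are Mondays with 35, 28, 35-day gaps.
Each is the final Monday of its month — 2019-07-29 is past the 28th, so '4th Monday' doesn't fit.
Last Monday of October 2019: 2019-10-28.
Last Monday of November 2019: 2019-11-25.
Last Monday of December 2019: 2019-12-30.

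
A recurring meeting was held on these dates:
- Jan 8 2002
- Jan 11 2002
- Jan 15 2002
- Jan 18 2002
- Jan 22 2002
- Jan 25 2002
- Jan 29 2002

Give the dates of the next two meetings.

Feb 1 2002, Feb 5 2002

The gap pattern 3, 4, 3, 4, 3, 4 repeats every 2 events.
These are the Tuesdays and Fridays of each week.
Next Friday: Feb 1 2002.
Next Tuesday: Feb 5 2002.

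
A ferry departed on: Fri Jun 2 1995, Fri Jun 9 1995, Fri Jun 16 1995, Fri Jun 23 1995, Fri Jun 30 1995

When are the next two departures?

Gaps between consecutive events: 7, 7, 7, 7 days — a constant 7-day interval.
Fri Jun 30 1995 + 7 days = Fri Jul 7 1995.
Fri Jul 7 1995 + 7 days = Fri Jul 14 1995.

Fri Jul 7 1995, Fri Jul 14 1995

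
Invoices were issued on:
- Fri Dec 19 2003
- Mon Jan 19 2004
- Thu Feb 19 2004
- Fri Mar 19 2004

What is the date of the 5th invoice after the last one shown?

Thu Aug 19 2004

The day-of-month is always 19 (31, 31, 29 days between events).
So this recurs on the 19th of each month.
April 2004: Mon Apr 19 2004.
May 2004: Wed May 19 2004.
June 2004: Sat Jun 19 2004.
Next: July 2004 → Mon Jul 19 2004.
Next: August 2004 → Thu Aug 19 2004.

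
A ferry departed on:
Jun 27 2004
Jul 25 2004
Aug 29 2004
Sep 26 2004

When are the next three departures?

Oct 31 2004, Nov 28 2004, Dec 26 2004

All Sundays; the gaps (28, 35, 28) vary with month length.
This is the last Sunday of each month.
October 2004 ends with Sunday Oct 31 2004.
November 2004 ends with Sunday Nov 28 2004.
December 2004 ends with Sunday Dec 26 2004.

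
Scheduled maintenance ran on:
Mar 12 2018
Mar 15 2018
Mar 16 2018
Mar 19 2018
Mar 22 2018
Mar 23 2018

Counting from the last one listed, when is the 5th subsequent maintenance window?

Every event lands on a Monday or Thursday or Friday (gaps cycle 3, 1, 3, 3, 1).
So the schedule is: every Monday, Thursday and Friday.
The following Monday is Mar 26 2018.
The following Thursday is Mar 29 2018.
Next Friday: Mar 30 2018.
Next Monday: Apr 2 2018.
The following Thursday is Apr 5 2018.

Apr 5 2018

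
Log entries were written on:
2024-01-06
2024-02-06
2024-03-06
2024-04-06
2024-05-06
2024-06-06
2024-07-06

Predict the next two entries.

2024-08-06, 2024-09-06

Gaps: 31, 29, 31, 30, 31, 30 days — not constant. Every event is on the 6th of the month.
Pattern: the 6th of each month.
Next: August 2024 → 2024-08-06.
Next: September 2024 → 2024-09-06.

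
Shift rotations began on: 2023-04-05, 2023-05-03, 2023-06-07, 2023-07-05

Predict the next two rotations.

These are Wednesdays at 28- or 35-day spacing (28, 35, 28).
The pattern: 1st Wednesday of the month.
August 2023 — 1st Wednesday is 2023-08-02.
September 2023 — 1st Wednesday is 2023-09-06.

2023-08-02, 2023-09-06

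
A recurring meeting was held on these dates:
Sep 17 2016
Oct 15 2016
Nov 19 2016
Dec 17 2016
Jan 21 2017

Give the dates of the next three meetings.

All dates are Saturdays, 28, 35, 28, 35 days apart.
Specifically, the 3rd Saturday of each month.
3rd Saturday of February 2017: Feb 18 2017.
3rd Saturday of March 2017: Mar 18 2017.
3rd Saturday of April 2017: Apr 15 2017.

Feb 18 2017, Mar 18 2017, Apr 15 2017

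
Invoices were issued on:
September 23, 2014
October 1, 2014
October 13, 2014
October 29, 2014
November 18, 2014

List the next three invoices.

The spacing grows by 4 each time: 8, 12, 16, 20 days.
Next gap: 24 days. November 18, 2014 + 24 days = December 12, 2014.
Next gap: 28 days. December 12, 2014 + 28 days = January 9, 2015.
Next gap: 32 days. January 9, 2015 + 32 days = February 10, 2015.

December 12, 2014; January 9, 2015; February 10, 2015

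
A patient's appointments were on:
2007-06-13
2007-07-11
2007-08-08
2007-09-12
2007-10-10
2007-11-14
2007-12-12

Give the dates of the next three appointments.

2008-01-09, 2008-02-13, 2008-03-12

All dates are Wednesdays, 28, 28, 35, 28, 35, 28 days apart.
Specifically, the 2nd Wednesday of each month.
January 2008 — 2nd Wednesday is 2008-01-09.
February 2008 — 2nd Wednesday is 2008-02-13.
2nd Wednesday of March 2008: 2008-03-12.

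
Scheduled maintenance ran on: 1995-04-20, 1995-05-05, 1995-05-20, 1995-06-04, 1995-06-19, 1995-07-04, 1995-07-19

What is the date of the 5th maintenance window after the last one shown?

1995-10-02

Every event comes 15 days after the last (15, 15, 15, 15, 15, 15).
1995-07-19 + 15 days = 1995-08-03.
1995-08-03 + 15 days = 1995-08-18.
1995-08-18 + 15 days = 1995-09-02.
1995-09-02 + 15 days = 1995-09-17.
1995-09-17 + 15 days = 1995-10-02.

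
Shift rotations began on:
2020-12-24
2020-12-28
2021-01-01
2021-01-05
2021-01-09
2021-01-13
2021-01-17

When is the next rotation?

2021-01-21

Every event comes 4 days after the last (4, 4, 4, 4, 4, 4).
2021-01-17 + 4 days = 2021-01-21.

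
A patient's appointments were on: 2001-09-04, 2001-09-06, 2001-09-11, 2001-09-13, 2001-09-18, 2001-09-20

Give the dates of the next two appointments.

2001-09-25, 2001-09-27

Every event lands on a Tuesday or Thursday (gaps cycle 2, 5, 2, 5, 2).
So the schedule is: every Tuesday and Thursday.
The following Tuesday is 2001-09-25.
Next Thursday: 2001-09-27.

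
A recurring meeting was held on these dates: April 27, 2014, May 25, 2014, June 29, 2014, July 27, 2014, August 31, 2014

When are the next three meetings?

September 28, 2014; October 26, 2014; November 30, 2014

Every date is a Sunday; gaps 28, 35, 28, 35 days.
Each is the last Sunday of its month (at least one falls on the 29th or later, ruling out '4th Sunday').
September 2014 ends with Sunday September 28, 2014.
Last Sunday of October 2014: October 26, 2014.
November 2014 ends with Sunday November 30, 2014.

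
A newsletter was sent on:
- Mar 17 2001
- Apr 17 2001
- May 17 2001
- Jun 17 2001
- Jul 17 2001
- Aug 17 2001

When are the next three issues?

Each date is the 17th; the gaps (31, 30, 31, 30, 31) track the month lengths.
The rule is the 17th of each month.
Next: September 2001 → Sep 17 2001.
Next: October 2001 → Oct 17 2001.
Next: November 2001 → Nov 17 2001.

Sep 17 2001, Oct 17 2001, Nov 17 2001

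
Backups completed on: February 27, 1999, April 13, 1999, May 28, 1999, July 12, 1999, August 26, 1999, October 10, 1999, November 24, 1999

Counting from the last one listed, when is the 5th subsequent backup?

July 6, 2000

Every event comes 45 days after the last (45, 45, 45, 45, 45, 45).
November 24, 1999 + 45 days = January 8, 2000.
January 8, 2000 + 45 days = February 22, 2000.
February 22, 2000 + 45 days = April 7, 2000.
April 7, 2000 + 45 days = May 22, 2000.
May 22, 2000 + 45 days = July 6, 2000.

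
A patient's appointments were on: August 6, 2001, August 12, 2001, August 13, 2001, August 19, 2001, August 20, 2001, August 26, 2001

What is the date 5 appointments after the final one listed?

September 10, 2001

Every event lands on a Monday or Sunday (gaps cycle 6, 1, 6, 1, 6).
So the schedule is: every Monday and Sunday.
Next Monday: August 27, 2001.
Next Sunday: September 2, 2001.
The following Monday is September 3, 2001.
The following Sunday is September 9, 2001.
Next Monday: September 10, 2001.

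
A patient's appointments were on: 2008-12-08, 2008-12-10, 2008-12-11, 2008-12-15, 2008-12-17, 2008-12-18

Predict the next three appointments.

Gaps: 2, 1, 4, 2, 1 days — not constant, but cyclic with period 3.
The events fall on every Monday, Wednesday and Thursday.
Next Monday: 2008-12-22.
Next Wednesday: 2008-12-24.
Next Thursday: 2008-12-25.

2008-12-22, 2008-12-24, 2008-12-25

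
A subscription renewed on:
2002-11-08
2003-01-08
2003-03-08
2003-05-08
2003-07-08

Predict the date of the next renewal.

2003-09-08

The day-of-month is always 8 (61, 59, 61, 61 days between events).
So this recurs on the 8th of every 2 months.
September 2003: 2003-09-08.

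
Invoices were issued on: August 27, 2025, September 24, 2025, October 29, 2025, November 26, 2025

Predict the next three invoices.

All Wednesdays; the gaps (28, 35, 28) vary with month length.
This is the last Wednesday of each month.
Last Wednesday of December 2025: December 31, 2025.
January 2026 ends with Wednesday January 28, 2026.
February 2026 ends with Wednesday February 25, 2026.

December 31, 2025; January 28, 2026; February 25, 2026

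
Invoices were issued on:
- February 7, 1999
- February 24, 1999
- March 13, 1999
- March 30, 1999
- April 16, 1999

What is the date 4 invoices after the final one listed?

Every event comes 17 days after the last (17, 17, 17, 17).
April 16, 1999 + 17 days = May 3, 1999.
May 3, 1999 + 17 days = May 20, 1999.
May 20, 1999 + 17 days = June 6, 1999.
June 6, 1999 + 17 days = June 23, 1999.

June 23, 1999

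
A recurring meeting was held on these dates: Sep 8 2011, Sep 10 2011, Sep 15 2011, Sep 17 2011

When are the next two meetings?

Sep 22 2011, Sep 24 2011

Gaps: 2, 5, 2 days — not constant, but cyclic with period 2.
The events fall on every Thursday and Saturday.
The following Thursday is Sep 22 2011.
Next Saturday: Sep 24 2011.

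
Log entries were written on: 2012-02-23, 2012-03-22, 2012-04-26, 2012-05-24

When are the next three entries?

All dates are Thursdays, 28, 35, 28 days apart.
Specifically, the 4th Thursday of each month.
June 2012 — 4th Thursday is 2012-06-28.
4th Thursday of July 2012: 2012-07-26.
August 2012 — 4th Thursday is 2012-08-23.

2012-06-28, 2012-07-26, 2012-08-23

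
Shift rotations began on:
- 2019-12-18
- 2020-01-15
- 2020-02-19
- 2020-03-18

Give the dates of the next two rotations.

2020-04-15, 2020-05-20

All dates are Wednesdays, 28, 35, 28 days apart.
Specifically, the 3rd Wednesday of each month.
3rd Wednesday of April 2020: 2020-04-15.
May 2020 — 3rd Wednesday is 2020-05-20.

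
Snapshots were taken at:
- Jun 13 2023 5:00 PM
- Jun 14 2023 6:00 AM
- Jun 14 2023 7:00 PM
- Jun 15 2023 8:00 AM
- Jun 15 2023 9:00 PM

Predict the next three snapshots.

The interval is a steady 13 hours (13, 13, 13, 13).
Jun 15 2023 9:00 PM + 13 h = Jun 16 2023 10:00 AM.
Jun 16 2023 10:00 AM + 13 h = Jun 16 2023 11:00 PM.
Jun 16 2023 11:00 PM + 13 h = Jun 17 2023 12:00 PM.

Jun 16 2023 10:00 AM, Jun 16 2023 11:00 PM, Jun 17 2023 12:00 PM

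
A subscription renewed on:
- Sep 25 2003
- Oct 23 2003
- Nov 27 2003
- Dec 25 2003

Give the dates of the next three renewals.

Jan 22 2004, Feb 26 2004, Mar 25 2004

These are Thursdays at 28- or 35-day spacing (28, 35, 28).
The pattern: 4th Thursday of the month.
January 2004 — 4th Thursday is Jan 22 2004.
February 2004 — 4th Thursday is Feb 26 2004.
March 2004 — 4th Thursday is Mar 25 2004.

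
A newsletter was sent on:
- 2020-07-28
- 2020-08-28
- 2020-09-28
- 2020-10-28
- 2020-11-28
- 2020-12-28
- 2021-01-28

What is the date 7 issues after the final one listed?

2021-08-28

Gaps: 31, 31, 30, 31, 30, 31 days — not constant. Every event is on the 28th of the month.
Pattern: the 28th of each month.
Next: February 2021 → 2021-02-28.
Next: March 2021 → 2021-03-28.
April 2021: 2021-04-28.
May 2021: 2021-05-28.
June 2021: 2021-06-28.
Next: July 2021 → 2021-07-28.
August 2021: 2021-08-28.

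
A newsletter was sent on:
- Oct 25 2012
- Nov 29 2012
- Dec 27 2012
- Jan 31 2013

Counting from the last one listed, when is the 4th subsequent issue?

All Thursdays; the gaps (35, 28, 35) vary with month length.
This is the last Thursday of each month.
February 2013 ends with Thursday Feb 28 2013.
March 2013 ends with Thursday Mar 28 2013.
Last Thursday of April 2013: Apr 25 2013.
May 2013 ends with Thursday May 30 2013.

May 30 2013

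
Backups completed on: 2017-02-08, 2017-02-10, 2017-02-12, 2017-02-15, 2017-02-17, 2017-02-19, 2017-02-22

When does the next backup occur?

2017-02-24

Every event lands on a Wednesday or Friday or Sunday (gaps cycle 2, 2, 3, 2, 2, 3).
So the schedule is: every Wednesday, Friday and Sunday.
Next Friday: 2017-02-24.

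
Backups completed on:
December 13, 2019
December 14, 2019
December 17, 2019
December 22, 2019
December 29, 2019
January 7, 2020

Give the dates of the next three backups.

January 18, 2020; January 31, 2020; February 15, 2020

Gaps: 1, 3, 5, 7, 9 days — each gap is 2 larger than the previous one.
Next gap: 11 days. January 7, 2020 + 11 days = January 18, 2020.
Next gap: 13 days. January 18, 2020 + 13 days = January 31, 2020.
Next gap: 15 days. January 31, 2020 + 15 days = February 15, 2020.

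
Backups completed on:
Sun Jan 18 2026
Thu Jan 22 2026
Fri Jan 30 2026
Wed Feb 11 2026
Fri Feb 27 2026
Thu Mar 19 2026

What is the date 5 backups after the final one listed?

Wed Aug 26 2026

Intervals are 4, 8, 12, 16, 20 days — an arithmetic progression with common difference 4.
Next gap: 24 days. Thu Mar 19 2026 + 24 days = Sun Apr 12 2026.
Next gap: 28 days. Sun Apr 12 2026 + 28 days = Sun May 10 2026.
Next gap: 32 days. Sun May 10 2026 + 32 days = Thu Jun 11 2026.
Next gap: 36 days. Thu Jun 11 2026 + 36 days = Fri Jul 17 2026.
Next gap: 40 days. Fri Jul 17 2026 + 40 days = Wed Aug 26 2026.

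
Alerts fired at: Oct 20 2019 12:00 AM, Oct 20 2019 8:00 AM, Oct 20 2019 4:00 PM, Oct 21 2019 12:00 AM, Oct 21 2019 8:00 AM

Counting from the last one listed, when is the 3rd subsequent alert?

Oct 22 2019 8:00 AM

The interval is a steady 8 hours (8, 8, 8, 8).
Oct 21 2019 8:00 AM + 8 h = Oct 21 2019 4:00 PM.
Oct 21 2019 4:00 PM + 8 h = Oct 22 2019 12:00 AM.
Oct 22 2019 12:00 AM + 8 h = Oct 22 2019 8:00 AM.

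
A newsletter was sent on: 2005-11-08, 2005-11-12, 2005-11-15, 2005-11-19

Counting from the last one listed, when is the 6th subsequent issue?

The gap pattern 4, 3, 4 repeats every 2 events.
These are the Tuesdays and Saturdays of each week.
The following Tuesday is 2005-11-22.
The following Saturday is 2005-11-26.
The following Tuesday is 2005-11-29.
Next Saturday: 2005-12-03.
The following Tuesday is 2005-12-06.
The following Saturday is 2005-12-10.

2005-12-10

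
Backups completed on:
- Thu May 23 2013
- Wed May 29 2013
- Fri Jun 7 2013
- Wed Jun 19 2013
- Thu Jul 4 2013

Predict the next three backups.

Mon Jul 22 2013, Mon Aug 12 2013, Thu Sep 5 2013

The spacing grows by 3 each time: 6, 9, 12, 15 days.
Next gap: 18 days. Thu Jul 4 2013 + 18 days = Mon Jul 22 2013.
Next gap: 21 days. Mon Jul 22 2013 + 21 days = Mon Aug 12 2013.
Next gap: 24 days. Mon Aug 12 2013 + 24 days = Thu Sep 5 2013.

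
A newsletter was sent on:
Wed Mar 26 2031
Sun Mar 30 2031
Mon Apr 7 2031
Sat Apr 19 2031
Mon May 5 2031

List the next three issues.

Gaps: 4, 8, 12, 16 days — each gap is 4 larger than the previous one.
Next gap: 20 days. Mon May 5 2031 + 20 days = Sun May 25 2031.
Next gap: 24 days. Sun May 25 2031 + 24 days = Wed Jun 18 2031.
Next gap: 28 days. Wed Jun 18 2031 + 28 days = Wed Jul 16 2031.

Sun May 25 2031, Wed Jun 18 2031, Wed Jul 16 2031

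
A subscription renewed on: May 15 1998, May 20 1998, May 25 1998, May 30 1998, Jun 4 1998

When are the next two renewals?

Jun 9 1998, Jun 14 1998

Gaps between consecutive events: 5, 5, 5, 5 days — a constant 5-day interval.
Jun 4 1998 + 5 days = Jun 9 1998.
Jun 9 1998 + 5 days = Jun 14 1998.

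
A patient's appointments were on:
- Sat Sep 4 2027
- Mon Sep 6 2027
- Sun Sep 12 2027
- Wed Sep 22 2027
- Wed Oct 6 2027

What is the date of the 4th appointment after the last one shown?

Mon Jan 10 2028

Gaps: 2, 6, 10, 14 days — each gap is 4 larger than the previous one.
Next gap: 18 days. Wed Oct 6 2027 + 18 days = Sun Oct 24 2027.
Next gap: 22 days. Sun Oct 24 2027 + 22 days = Mon Nov 15 2027.
Next gap: 26 days. Mon Nov 15 2027 + 26 days = Sat Dec 11 2027.
Next gap: 30 days. Sat Dec 11 2027 + 30 days = Mon Jan 10 2028.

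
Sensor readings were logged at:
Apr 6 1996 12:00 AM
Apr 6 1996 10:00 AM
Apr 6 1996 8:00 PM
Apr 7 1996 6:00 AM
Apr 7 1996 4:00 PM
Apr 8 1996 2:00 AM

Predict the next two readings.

The interval is a steady 10 hours (10, 10, 10, 10, 10).
Apr 8 1996 2:00 AM + 10 h = Apr 8 1996 12:00 PM.
Apr 8 1996 12:00 PM + 10 h = Apr 8 1996 10:00 PM.

Apr 8 1996 12:00 PM, Apr 8 1996 10:00 PM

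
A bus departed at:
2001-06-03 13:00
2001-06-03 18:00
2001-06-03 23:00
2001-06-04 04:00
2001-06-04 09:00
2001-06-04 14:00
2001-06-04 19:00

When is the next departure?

Spacing: 5, 5, 5, 5, 5, 5 h — constant 5 h.
2001-06-04 19:00 + 5 h = 2001-06-05 00:00.

2001-06-05 00:00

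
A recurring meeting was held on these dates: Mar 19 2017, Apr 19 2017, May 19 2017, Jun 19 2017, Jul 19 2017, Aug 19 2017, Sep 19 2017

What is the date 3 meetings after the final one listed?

Dec 19 2017

The day-of-month is always 19 (31, 30, 31, 30, 31, 31 days between events).
So this recurs on the 19th of each month.
Next: October 2017 → Oct 19 2017.
November 2017: Nov 19 2017.
Next: December 2017 → Dec 19 2017.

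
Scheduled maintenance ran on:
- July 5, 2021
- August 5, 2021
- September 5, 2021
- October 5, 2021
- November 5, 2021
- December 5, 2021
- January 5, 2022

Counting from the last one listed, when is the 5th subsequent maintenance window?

Each date is the 5th; the gaps (31, 31, 30, 31, 30, 31) track the month lengths.
The rule is the 5th of each month.
Next: February 2022 → February 5, 2022.
Next: March 2022 → March 5, 2022.
Next: April 2022 → April 5, 2022.
May 2022: May 5, 2022.
Next: June 2022 → June 5, 2022.

June 5, 2022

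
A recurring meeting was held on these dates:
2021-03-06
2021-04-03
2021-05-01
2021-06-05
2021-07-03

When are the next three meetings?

All dates are Saturdays, 28, 28, 35, 28 days apart.
Specifically, the 1st Saturday of each month.
1st Saturday of August 2021: 2021-08-07.
1st Saturday of September 2021: 2021-09-04.
1st Saturday of October 2021: 2021-10-02.

2021-08-07, 2021-09-04, 2021-10-02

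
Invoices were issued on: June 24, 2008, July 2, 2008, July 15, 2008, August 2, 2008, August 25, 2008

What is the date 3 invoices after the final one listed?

December 2, 2008

The spacing grows by 5 each time: 8, 13, 18, 23 days.
Next gap: 28 days. August 25, 2008 + 28 days = September 22, 2008.
Next gap: 33 days. September 22, 2008 + 33 days = October 25, 2008.
Next gap: 38 days. October 25, 2008 + 38 days = December 2, 2008.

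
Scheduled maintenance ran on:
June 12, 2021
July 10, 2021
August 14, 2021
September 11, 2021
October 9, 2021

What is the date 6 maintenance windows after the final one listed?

All dates are Saturdays, 28, 35, 28, 28 days apart.
Specifically, the 2nd Saturday of each month.
November 2021 — 2nd Saturday is November 13, 2021.
December 2021 — 2nd Saturday is December 11, 2021.
2nd Saturday of January 2022: January 8, 2022.
February 2022 — 2nd Saturday is February 12, 2022.
March 2022 — 2nd Saturday is March 12, 2022.
April 2022 — 2nd Saturday is April 9, 2022.

April 9, 2022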